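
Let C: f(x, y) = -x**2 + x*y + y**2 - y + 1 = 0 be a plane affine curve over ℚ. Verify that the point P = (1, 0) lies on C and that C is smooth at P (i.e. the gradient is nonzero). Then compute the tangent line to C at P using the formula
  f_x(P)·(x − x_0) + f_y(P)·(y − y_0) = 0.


Tangent line at P: 2 - 2*x = 0.

Step 1: f(1, 0) = 0, so P lies on C.
Step 2: partial derivatives
  f_x(x, y) = -2*x + y, f_y(x, y) = x + 2*y - 1.
  f_x(P) = -2, f_y(P) = 0 (gradient nonzero, so P is smooth).
Step 3: tangent line at P: -2·(x − 1) + 0·(y − 0) = 0.
Expanding: 2 - 2*x = 0.


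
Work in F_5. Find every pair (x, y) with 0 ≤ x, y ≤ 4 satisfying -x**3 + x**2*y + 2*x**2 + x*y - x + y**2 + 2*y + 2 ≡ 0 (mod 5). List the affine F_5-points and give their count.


Affine F_5-points: {(0, 1), (0, 2), (2, 0), (2, 2), (3, 0), (3, 1), (4, 4)}; count = 7.

For each of the 25 pairs (x, y) ∈ F_5², evaluate f(x, y) mod 5. Record the zeros.
  x = 0: [0↦2, 1↦0, 2↦0, 3↦2, 4↦1]  zeros at y ∈ {1, 2}
  x = 1: [0↦2, 1↦2, 2↦4, 3↦3, 4↦4]  zeros at y ∈ ∅
  x = 2: [0↦0, 1↦4, 2↦0, 3↦3, 4↦3]  zeros at y ∈ {0, 2}
  x = 3: [0↦0, 1↦0, 2↦2, 3↦1, 4↦2]  zeros at y ∈ {0, 1}
  x = 4: [0↦1, 1↦4, 2↦4, 3↦1, 4↦0]  zeros at y ∈ {4}
Collecting zeros: affine points = {(0, 1), (0, 2), (2, 0), (2, 2), (3, 0), (3, 1), (4, 4)}.
Total count |C(F_5)_aff| = 7.


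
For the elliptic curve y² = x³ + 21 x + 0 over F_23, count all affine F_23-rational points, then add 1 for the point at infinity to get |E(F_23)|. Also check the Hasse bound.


Affine points = {(0, 0), (2, 2), (2, 21), (5, 0), (8, 6), (8, 17), (12, 5), (12, 18), (13, 3), (13, 20), (14, 5), (14, 18), (16, 4), (16, 19), (17, 7), (17, 16), (18, 0), (19, 6), (19, 17), (20, 5), (20, 18), (22, 1), (22, 22)}; affine count = 23; |E(F_23)| = 24.

Discriminant check: Δ ∝ 4a³ + 27b² = 4·21³ + 27·0² = 4·9261 + 27·0 ≡ 14 (mod 23). Nonzero ⇒ E is nonsingular.
For each x ∈ F_23, compute rhs = x³ + 21·x + 0 mod 23, then count y ∈ F_23 with y² ≡ rhs.
  x = 0: rhs = 0, matching y values: 0 (1 points).
  x = 1: rhs = 22, matching y values: none (0 points).
  x = 2: rhs = 4, matching y values: 2, 21 (2 points).
  x = 3: rhs = 21, matching y values: none (0 points).
  x = 4: rhs = 10, matching y values: none (0 points).
  x = 5: rhs = 0, matching y values: 0 (1 points).
  x = 6: rhs = 20, matching y values: none (0 points).
  x = 7: rhs = 7, matching y values: none (0 points).
  x = 8: rhs = 13, matching y values: 6, 17 (2 points).
  x = 9: rhs = 21, matching y values: none (0 points).
  x = 10: rhs = 14, matching y values: none (0 points).
  x = 11: rhs = 21, matching y values: none (0 points).
  x = 12: rhs = 2, matching y values: 5, 18 (2 points).
  x = 13: rhs = 9, matching y values: 3, 20 (2 points).
  x = 14: rhs = 2, matching y values: 5, 18 (2 points).
  x = 15: rhs = 10, matching y values: none (0 points).
  x = 16: rhs = 16, matching y values: 4, 19 (2 points).
  x = 17: rhs = 3, matching y values: 7, 16 (2 points).
  x = 18: rhs = 0, matching y values: 0 (1 points).
  x = 19: rhs = 13, matching y values: 6, 17 (2 points).
  x = 20: rhs = 2, matching y values: 5, 18 (2 points).
  x = 21: rhs = 19, matching y values: none (0 points).
  x = 22: rhs = 1, matching y values: 1, 22 (2 points).
Total affine count: 23.
Full point count |E(F_23)| = 23 + 1 = 24.
Hasse bound: |24 − (23+1)| = |0| = 0 ≤ 2√23 ≈ 9.5917 ✓.


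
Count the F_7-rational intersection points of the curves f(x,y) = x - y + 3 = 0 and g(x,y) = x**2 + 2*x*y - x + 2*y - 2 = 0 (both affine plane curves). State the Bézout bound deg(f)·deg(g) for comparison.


Common zeros: {(1, 4), (6, 2)}; count = 2; Bézout bound = 2.

deg(f) = 1, deg(g) = 2, so Bézout bound = 2.
Scan x ∈ F_7. For each x, list the y ∈ F_7 with f(x, y) ≡ 0 and those with g(x, y) ≡ 0 (mod 7); the common zeros in that column are the intersection.
  x = 0: f ≡ 0 at y ∈ {3}; g ≡ 0 at y ∈ {1}; common: ∅.
  x = 1: f ≡ 0 at y ∈ {4}; g ≡ 0 at y ∈ {4}; common: {4}.
  x = 2: f ≡ 0 at y ∈ {5}; g ≡ 0 at y ∈ {0}; common: ∅.
  x = 3: f ≡ 0 at y ∈ {6}; g ≡ 0 at y ∈ {3}; common: ∅.
  x = 4: f ≡ 0 at y ∈ {0}; g ≡ 0 at y ∈ {6}; common: ∅.
  x = 5: f ≡ 0 at y ∈ {1}; g ≡ 0 at y ∈ {2}; common: ∅.
  x = 6: f ≡ 0 at y ∈ {2}; g ≡ 0 at y ∈ {0, 1, 2, 3, 4, 5, 6}; common: {2}.
Collecting: common zeros = {(1, 4), (6, 2)}, so the count is 2.
Comparison with the Bézout bound: 2 ≤ 2 = deg(f)·deg(g), as expected for curves with no common component (the bound is attained).


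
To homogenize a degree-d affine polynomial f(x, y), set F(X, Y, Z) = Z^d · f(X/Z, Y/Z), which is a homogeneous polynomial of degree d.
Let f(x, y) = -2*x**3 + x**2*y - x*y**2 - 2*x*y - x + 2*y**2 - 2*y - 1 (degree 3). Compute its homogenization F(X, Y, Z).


F(X, Y, Z) = -2*X**3 + X**2*Y - X*Y**2 - 2*X*Y*Z - X*Z**2 + 2*Y**2*Z - 2*Y*Z**2 - Z**3

deg(f) = 3.
Substitute x = X/Z, y = Y/Z into f, then multiply by Z^3.
  monomial -2·x^3·y^0 ↦ -2·X^3·Y^0·Z^0.
  monomial 1·x^2·y^1 ↦ 1·X^2·Y^1·Z^0.
  monomial -1·x^1·y^2 ↦ -1·X^1·Y^2·Z^0.
  monomial -2·x^1·y^1 ↦ -2·X^1·Y^1·Z^1.
  monomial -1·x^1·y^0 ↦ -1·X^1·Y^0·Z^2.
  monomial 2·x^0·y^2 ↦ 2·X^0·Y^2·Z^1.
  monomial -2·x^0·y^1 ↦ -2·X^0·Y^1·Z^2.
  monomial -1·x^0·y^0 ↦ -1·X^0·Y^0·Z^3.
Collecting: F(X, Y, Z) = -2*X**3 + X**2*Y - X*Y**2 - 2*X*Y*Z - X*Z**2 + 2*Y**2*Z - 2*Y*Z**2 - Z**3.


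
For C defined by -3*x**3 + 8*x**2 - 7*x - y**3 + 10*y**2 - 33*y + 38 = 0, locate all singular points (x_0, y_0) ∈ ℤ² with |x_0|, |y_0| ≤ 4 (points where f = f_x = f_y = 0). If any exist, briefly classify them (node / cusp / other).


Singular points: {(1, 3)}; classification: node.

Compute partial derivatives:
  f_x = -9*x**2 + 16*x - 7.
  f_y = -3*y**2 + 20*y - 33.
Scan x_0 ∈ {−4, ..., 4}. For each x_0, f_y(x_0, y) is a polynomial in y; find its integer roots y ∈ {−4, ..., 4}, then test f_x and f at those candidates.
  x = -4: f_y(-4, y) = -3*y**2 + 20*y - 33; vanishes at y ∈ {3}. (-4, 3): f_x = -215 ≠ 0.
  x = -3: f_y(-3, y) = -3*y**2 + 20*y - 33; vanishes at y ∈ {3}. (-3, 3): f_x = -136 ≠ 0.
  x = -2: f_y(-2, y) = -3*y**2 + 20*y - 33; vanishes at y ∈ {3}. (-2, 3): f_x = -75 ≠ 0.
  x = -1: f_y(-1, y) = -3*y**2 + 20*y - 33; vanishes at y ∈ {3}. (-1, 3): f_x = -32 ≠ 0.
  x = 0: f_y(0, y) = -3*y**2 + 20*y - 33; vanishes at y ∈ {3}. (0, 3): f_x = -7 ≠ 0.
  x = 1: f_y(1, y) = -3*y**2 + 20*y - 33; vanishes at y ∈ {3}. (1, 3): f_x = 0, f = 0 — SINGULAR.
  x = 2: f_y(2, y) = -3*y**2 + 20*y - 33; vanishes at y ∈ {3}. (2, 3): f_x = -11 ≠ 0.
  x = 3: f_y(3, y) = -3*y**2 + 20*y - 33; vanishes at y ∈ {3}. (3, 3): f_x = -40 ≠ 0.
  x = 4: f_y(4, y) = -3*y**2 + 20*y - 33; vanishes at y ∈ {3}. (4, 3): f_x = -87 ≠ 0.
Only singular point on the grid: (1, 3).
Classify: substitute x = 1 + u, y = 3 + v and expand: f = -3*u**3 - u**2 - v**3 + v**2.
No constant or linear terms (consistent with a singular point). Quadratic part: -u**2 + v**2. Cubic part: -3*u**3 - v**3.
The quadratic part v**2 - u**2 = (v − u)(v + u) splits into two distinct linear factors, so there are two distinct tangent lines y − 3 = ±(x − 1) — this is a node (ordinary double point).
Classification: node.


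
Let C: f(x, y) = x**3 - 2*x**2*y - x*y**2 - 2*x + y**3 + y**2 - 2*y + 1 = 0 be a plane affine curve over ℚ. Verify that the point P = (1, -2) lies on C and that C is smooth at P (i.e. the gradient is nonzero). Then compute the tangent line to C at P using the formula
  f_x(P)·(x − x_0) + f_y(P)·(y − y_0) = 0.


Tangent line at P: 5*x + 8*y + 11 = 0.

Step 1: f(1, -2) = 0, so P lies on C.
Step 2: partial derivatives
  f_x(x, y) = 3*x**2 - 4*x*y - y**2 - 2, f_y(x, y) = -2*x**2 - 2*x*y + 3*y**2 + 2*y - 2.
  f_x(P) = 5, f_y(P) = 8 (gradient nonzero, so P is smooth).
Step 3: tangent line at P: 5·(x − 1) + 8·(y − -2) = 0.
Expanding: 5*x + 8*y + 11 = 0.


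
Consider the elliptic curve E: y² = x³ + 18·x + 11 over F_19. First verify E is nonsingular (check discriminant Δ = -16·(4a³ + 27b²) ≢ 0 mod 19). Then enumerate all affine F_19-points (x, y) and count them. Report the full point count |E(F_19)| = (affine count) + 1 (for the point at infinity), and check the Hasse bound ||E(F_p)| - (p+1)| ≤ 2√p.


Affine points = {(0, 7), (0, 12), (1, 7), (1, 12), (2, 6), (2, 13), (3, 4), (3, 15), (5, 6), (5, 13), (7, 9), (7, 10), (9, 3), (9, 16), (11, 1), (11, 18), (12, 6), (12, 13), (14, 9), (14, 10), (16, 5), (16, 14), (17, 9), (17, 10), (18, 7), (18, 12)}; affine count = 26; |E(F_19)| = 27.

Discriminant check: Δ ∝ 4a³ + 27b² = 4·18³ + 27·11² = 4·5832 + 27·121 ≡ 14 (mod 19). Nonzero ⇒ E is nonsingular.
For each x ∈ F_19, compute rhs = x³ + 18·x + 11 mod 19, then count y ∈ F_19 with y² ≡ rhs.
  x = 0: rhs = 11, matching y values: 7, 12 (2 points).
  x = 1: rhs = 11, matching y values: 7, 12 (2 points).
  x = 2: rhs = 17, matching y values: 6, 13 (2 points).
  x = 3: rhs = 16, matching y values: 4, 15 (2 points).
  x = 4: rhs = 14, matching y values: none (0 points).
  x = 5: rhs = 17, matching y values: 6, 13 (2 points).
  x = 6: rhs = 12, matching y values: none (0 points).
  x = 7: rhs = 5, matching y values: 9, 10 (2 points).
  x = 8: rhs = 2, matching y values: none (0 points).
  x = 9: rhs = 9, matching y values: 3, 16 (2 points).
  x = 10: rhs = 13, matching y values: none (0 points).
  x = 11: rhs = 1, matching y values: 1, 18 (2 points).
  x = 12: rhs = 17, matching y values: 6, 13 (2 points).
  x = 13: rhs = 10, matching y values: none (0 points).
  x = 14: rhs = 5, matching y values: 9, 10 (2 points).
  x = 15: rhs = 8, matching y values: none (0 points).
  x = 16: rhs = 6, matching y values: 5, 14 (2 points).
  x = 17: rhs = 5, matching y values: 9, 10 (2 points).
  x = 18: rhs = 11, matching y values: 7, 12 (2 points).
Total affine count: 26.
Full point count |E(F_19)| = 26 + 1 = 27.
Hasse bound: |27 − (19+1)| = |7| = 7 ≤ 2√19 ≈ 8.7178 ✓.


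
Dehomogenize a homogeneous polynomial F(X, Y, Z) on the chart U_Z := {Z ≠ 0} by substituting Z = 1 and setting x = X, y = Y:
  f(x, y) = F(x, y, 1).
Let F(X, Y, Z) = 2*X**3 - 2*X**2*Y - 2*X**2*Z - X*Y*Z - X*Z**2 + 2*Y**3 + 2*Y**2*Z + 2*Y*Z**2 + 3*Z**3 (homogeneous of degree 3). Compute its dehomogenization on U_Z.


f(x, y) = 2*x**3 - 2*x**2*y - 2*x**2 - x*y - x + 2*y**3 + 2*y**2 + 2*y + 3

On U_Z we set Z = 1. Each monomial c·X^i·Y^j·Z^k in F becomes c·x^i·y^j·1^k = c·x^i·y^j.
Substituting Z = 1: F(X, Y, 1) = 2*x**3 - 2*x**2*y - 2*x**2 - x*y - x + 2*y**3 + 2*y**2 + 2*y + 3.
Note: deg(f) ≤ deg(F) = 3; strict inequality happens when F is divisible by Z (lost terms).


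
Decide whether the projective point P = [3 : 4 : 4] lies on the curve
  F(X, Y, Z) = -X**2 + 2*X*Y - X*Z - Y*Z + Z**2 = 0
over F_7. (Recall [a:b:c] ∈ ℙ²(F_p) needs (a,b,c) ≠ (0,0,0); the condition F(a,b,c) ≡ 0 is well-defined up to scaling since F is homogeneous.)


F(3,4,4) ≡ 3 (mod 7); P is NOT on the curve.

Evaluate F(3, 4, 4) term-by-term (mod 7).
  -X**2 ↦ -1·9·1·1 = -9
  2*X*Y ↦ 2·3·4·1 = 24
  -X*Z ↦ -1·3·1·4 = -12
  -Y*Z ↦ -1·1·4·4 = -16
  Z**2 ↦ 1·1·1·16 = 16
Sum: F(3, 4, 4) = (-9) + (24) + (-12) + (-16) + (16) = 3.
Reducing mod 7: 3 ≡ 3 (mod 7).
Since F(a, b, c) ≡ 3 ≠ 0 (mod 7), P does NOT lie on the curve.


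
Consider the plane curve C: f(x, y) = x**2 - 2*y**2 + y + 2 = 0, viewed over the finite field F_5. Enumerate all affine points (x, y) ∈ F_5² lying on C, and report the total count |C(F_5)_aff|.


Affine F_5-points: {(1, 4), (2, 1), (2, 2), (3, 1), (3, 2), (4, 4)}; count = 6.

For each of the 25 pairs (x, y) ∈ F_5², evaluate f(x, y) mod 5. Record the zeros.
  x = 0: [0↦2, 1↦1, 2↦1, 3↦2, 4↦4]  zeros at y ∈ ∅
  x = 1: [0↦3, 1↦2, 2↦2, 3↦3, 4↦0]  zeros at y ∈ {4}
  x = 2: [0↦1, 1↦0, 2↦0, 3↦1, 4↦3]  zeros at y ∈ {1, 2}
  x = 3: [0↦1, 1↦0, 2↦0, 3↦1, 4↦3]  zeros at y ∈ {1, 2}
  x = 4: [0↦3, 1↦2, 2↦2, 3↦3, 4↦0]  zeros at y ∈ {4}
Collecting zeros: affine points = {(1, 4), (2, 1), (2, 2), (3, 1), (3, 2), (4, 4)}.
Total count |C(F_5)_aff| = 6.


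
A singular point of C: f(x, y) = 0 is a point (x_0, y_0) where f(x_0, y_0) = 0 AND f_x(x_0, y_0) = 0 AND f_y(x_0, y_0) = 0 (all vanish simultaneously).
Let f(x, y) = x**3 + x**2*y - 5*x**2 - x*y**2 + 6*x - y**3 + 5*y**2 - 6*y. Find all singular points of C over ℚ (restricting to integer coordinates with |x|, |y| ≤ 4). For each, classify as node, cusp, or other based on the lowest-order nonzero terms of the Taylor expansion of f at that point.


Singular points: {(1, 1)}; classification: node.

Compute partial derivatives:
  f_x = 3*x**2 + 2*x*y - 10*x - y**2 + 6.
  f_y = x**2 - 2*x*y - 3*y**2 + 10*y - 6.
Scan x_0 ∈ {−4, ..., 4}. For each x_0, f_y(x_0, y) is a polynomial in y; find its integer roots y ∈ {−4, ..., 4}, then test f_x and f at those candidates.
  x = -4: f_y(-4, y) = -3*y**2 + 18*y + 10; no integer root y with |y| ≤ 4.
  x = -3: f_y(-3, y) = -3*y**2 + 16*y + 3; no integer root y with |y| ≤ 4.
  x = -2: f_y(-2, y) = -3*y**2 + 14*y - 2; no integer root y with |y| ≤ 4.
  x = -1: f_y(-1, y) = -3*y**2 + 12*y - 5; no integer root y with |y| ≤ 4.
  x = 0: f_y(0, y) = -3*y**2 + 10*y - 6; no integer root y with |y| ≤ 4.
  x = 1: f_y(1, y) = -3*y**2 + 8*y - 5; vanishes at y ∈ {1}. (1, 1): f_x = 0, f = 0 — SINGULAR.
  x = 2: f_y(2, y) = -3*y**2 + 6*y - 2; no integer root y with |y| ≤ 4.
  x = 3: f_y(3, y) = -3*y**2 + 4*y + 3; no integer root y with |y| ≤ 4.
  x = 4: f_y(4, y) = -3*y**2 + 2*y + 10; no integer root y with |y| ≤ 4.
Only singular point on the grid: (1, 1).
Classify: substitute x = 1 + u, y = 1 + v and expand: f = u**3 + u**2*v - u**2 - u*v**2 - v**3 + v**2.
No constant or linear terms (consistent with a singular point). Quadratic part: -u**2 + v**2. Cubic part: u**3 + u**2*v - u*v**2 - v**3.
The quadratic part v**2 - u**2 = (v − u)(v + u) splits into two distinct linear factors, so there are two distinct tangent lines y − 1 = ±(x − 1) — this is a node (ordinary double point).
Classification: node.


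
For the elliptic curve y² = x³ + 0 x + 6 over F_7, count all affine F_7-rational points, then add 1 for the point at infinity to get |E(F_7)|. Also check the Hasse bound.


Affine points = {(1, 0), (2, 0), (4, 0)}; affine count = 3; |E(F_7)| = 4.

Discriminant check: Δ ∝ 4a³ + 27b² = 4·0³ + 27·6² = 4·0 + 27·36 ≡ 6 (mod 7). Nonzero ⇒ E is nonsingular.
For each x ∈ F_7, compute rhs = x³ + 0·x + 6 mod 7, then count y ∈ F_7 with y² ≡ rhs.
  x = 0: rhs = 6, matching y values: none (0 points).
  x = 1: rhs = 0, matching y values: 0 (1 points).
  x = 2: rhs = 0, matching y values: 0 (1 points).
  x = 3: rhs = 5, matching y values: none (0 points).
  x = 4: rhs = 0, matching y values: 0 (1 points).
  x = 5: rhs = 5, matching y values: none (0 points).
  x = 6: rhs = 5, matching y values: none (0 points).
Total affine count: 3.
Full point count |E(F_7)| = 3 + 1 = 4.
Hasse bound: |4 − (7+1)| = |-4| = 4 ≤ 2√7 ≈ 5.2915 ✓.


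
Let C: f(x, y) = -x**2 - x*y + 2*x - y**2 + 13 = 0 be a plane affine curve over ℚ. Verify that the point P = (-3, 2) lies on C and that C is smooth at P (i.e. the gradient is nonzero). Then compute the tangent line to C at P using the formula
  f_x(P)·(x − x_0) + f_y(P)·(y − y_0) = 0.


Tangent line at P: 6*x - y + 20 = 0.

Step 1: f(-3, 2) = 0, so P lies on C.
Step 2: partial derivatives
  f_x(x, y) = -2*x - y + 2, f_y(x, y) = -x - 2*y.
  f_x(P) = 6, f_y(P) = -1 (gradient nonzero, so P is smooth).
Step 3: tangent line at P: 6·(x − -3) + -1·(y − 2) = 0.
Expanding: 6*x - y + 20 = 0.


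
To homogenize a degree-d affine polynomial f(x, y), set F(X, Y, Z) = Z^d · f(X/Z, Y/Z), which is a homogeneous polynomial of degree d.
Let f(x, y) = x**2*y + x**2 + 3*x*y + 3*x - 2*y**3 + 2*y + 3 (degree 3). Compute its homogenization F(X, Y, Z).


F(X, Y, Z) = X**2*Y + X**2*Z + 3*X*Y*Z + 3*X*Z**2 - 2*Y**3 + 2*Y*Z**2 + 3*Z**3

deg(f) = 3.
Substitute x = X/Z, y = Y/Z into f, then multiply by Z^3.
  monomial 1·x^2·y^1 ↦ 1·X^2·Y^1·Z^0.
  monomial 1·x^2·y^0 ↦ 1·X^2·Y^0·Z^1.
  monomial 3·x^1·y^1 ↦ 3·X^1·Y^1·Z^1.
  monomial 3·x^1·y^0 ↦ 3·X^1·Y^0·Z^2.
  monomial -2·x^0·y^3 ↦ -2·X^0·Y^3·Z^0.
  monomial 2·x^0·y^1 ↦ 2·X^0·Y^1·Z^2.
  monomial 3·x^0·y^0 ↦ 3·X^0·Y^0·Z^3.
Collecting: F(X, Y, Z) = X**2*Y + X**2*Z + 3*X*Y*Z + 3*X*Z**2 - 2*Y**3 + 2*Y*Z**2 + 3*Z**3.


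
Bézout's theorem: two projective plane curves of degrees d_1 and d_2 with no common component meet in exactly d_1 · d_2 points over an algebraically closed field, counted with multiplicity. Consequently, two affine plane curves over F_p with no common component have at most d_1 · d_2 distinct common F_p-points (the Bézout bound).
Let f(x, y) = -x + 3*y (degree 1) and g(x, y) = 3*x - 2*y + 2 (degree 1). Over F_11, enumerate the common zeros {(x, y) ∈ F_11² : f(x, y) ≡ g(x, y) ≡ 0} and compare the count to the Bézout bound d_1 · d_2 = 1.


Common zeros: {(7, 6)}; count = 1; Bézout bound = 1.

deg(f) = 1, deg(g) = 1, so Bézout bound = 1.
Scan x ∈ F_11. For each x, list the y ∈ F_11 with f(x, y) ≡ 0 and those with g(x, y) ≡ 0 (mod 11); the common zeros in that column are the intersection.
  x = 0: f ≡ 0 at y ∈ {0}; g ≡ 0 at y ∈ {1}; common: ∅.
  x = 1: f ≡ 0 at y ∈ {4}; g ≡ 0 at y ∈ {8}; common: ∅.
  x = 2: f ≡ 0 at y ∈ {8}; g ≡ 0 at y ∈ {4}; common: ∅.
  x = 3: f ≡ 0 at y ∈ {1}; g ≡ 0 at y ∈ {0}; common: ∅.
  x = 4: f ≡ 0 at y ∈ {5}; g ≡ 0 at y ∈ {7}; common: ∅.
  x = 5: f ≡ 0 at y ∈ {9}; g ≡ 0 at y ∈ {3}; common: ∅.
  x = 6: f ≡ 0 at y ∈ {2}; g ≡ 0 at y ∈ {10}; common: ∅.
  x = 7: f ≡ 0 at y ∈ {6}; g ≡ 0 at y ∈ {6}; common: {6}.
  x = 8: f ≡ 0 at y ∈ {10}; g ≡ 0 at y ∈ {2}; common: ∅.
  x = 9: f ≡ 0 at y ∈ {3}; g ≡ 0 at y ∈ {9}; common: ∅.
  x = 10: f ≡ 0 at y ∈ {7}; g ≡ 0 at y ∈ {5}; common: ∅.
Collecting: common zeros = {(7, 6)}, so the count is 1.
Comparison with the Bézout bound: 1 ≤ 1 = deg(f)·deg(g), as expected for curves with no common component (the bound is attained).


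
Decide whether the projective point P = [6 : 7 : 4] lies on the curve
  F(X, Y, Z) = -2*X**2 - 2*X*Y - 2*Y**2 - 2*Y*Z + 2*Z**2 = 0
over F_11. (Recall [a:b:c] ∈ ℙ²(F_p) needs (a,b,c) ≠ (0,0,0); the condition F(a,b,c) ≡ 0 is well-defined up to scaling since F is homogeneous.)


F(6,7,4) ≡ 8 (mod 11); P is NOT on the curve.

Evaluate F(6, 7, 4) term-by-term (mod 11).
  -2*X**2 ↦ -2·36·1·1 = -72
  -2*X*Y ↦ -2·6·7·1 = -84
  -2*Y**2 ↦ -2·1·49·1 = -98
  -2*Y*Z ↦ -2·1·7·4 = -56
  2*Z**2 ↦ 2·1·1·16 = 32
Sum: F(6, 7, 4) = (-72) + (-84) + (-98) + (-56) + (32) = -278.
Reducing mod 11: -278 ≡ 8 (mod 11).
Since F(a, b, c) ≡ 8 ≠ 0 (mod 11), P does NOT lie on the curve.


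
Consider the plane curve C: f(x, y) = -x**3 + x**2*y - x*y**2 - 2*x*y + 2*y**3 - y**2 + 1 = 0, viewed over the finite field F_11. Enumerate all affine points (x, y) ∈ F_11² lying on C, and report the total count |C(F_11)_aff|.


Affine F_11-points: {(0, 7), (1, 0), (1, 3), (1, 9), (2, 8), (9, 10)}; count = 6.

For each of the 121 pairs (x, y) ∈ F_11², evaluate f(x, y) mod 11. Record the zeros.
  x = 0: [0↦1, 1↦2, 2↦2, 3↦2, 4↦3, 5↦6, 6↦1, 7↦0, 8↦4, 9↦3, 10↦9]  zeros at y ∈ {7}
  x = 1: [0↦0, 1↦10, 2↦6, 3↦0, 4↦4, 5↦8, 6↦2, 7↦9, 8↦8, 9↦0, 10↦8]  zeros at y ∈ {0, 3, 9}
  x = 2: [0↦4, 1↦3, 2↦8, 3↦9, 4↦7, 5↦3, 6↦9, 7↦4, 8↦0, 9↦9, 10↦10]  zeros at y ∈ {8}
  x = 3: [0↦7, 1↦8, 2↦2, 3↦1, 4↦6, 5↦7, 6↦5, 7↦1, 8↦7, 9↦2, 10↦9]  zeros at y ∈ ∅
  x = 4: [0↦3, 1↦8, 2↦4, 3↦3, 4↦6, 5↦3, 6↦6, 7↦5, 8↦1, 9↦6, 10↦10]  zeros at y ∈ ∅
  x = 5: [0↦8, 1↦8, 2↦8, 3↦9, 4↦1, 5↦7, 6↦6, 7↦10, 8↦9, 9↦4, 10↦7]  zeros at y ∈ ∅
  x = 6: [0↦5, 1↦2, 2↦8, 3↦2, 4↦7, 5↦2, 6↦10, 7↦10, 8↦3, 9↦1, 10↦5]  zeros at y ∈ ∅
  x = 7: [0↦10, 1↦6, 2↦9, 3↦9, 4↦7, 5↦4, 6↦1, 7↦10, 8↦10, 9↦2, 10↦9]  zeros at y ∈ ∅
  x = 8: [0↦6, 1↦3, 2↦5, 3↦2, 4↦6, 5↦7, 6↦6, 7↦4, 8↦2, 9↦1, 10↦2]  zeros at y ∈ ∅
  x = 9: [0↦9, 1↦9, 2↦1, 3↦8, 4↦9, 5↦5, 6↦8, 7↦8, 8↦6, 9↦3, 10↦0]  zeros at y ∈ {10}
  x = 10: [0↦2, 1↦7, 2↦2, 3↦10, 4↦10, 5↦3, 6↦1, 7↦5, 8↦5, 9↦2, 10↦8]  zeros at y ∈ ∅
Collecting zeros: affine points = {(0, 7), (1, 0), (1, 3), (1, 9), (2, 8), (9, 10)}.
Total count |C(F_11)_aff| = 6.


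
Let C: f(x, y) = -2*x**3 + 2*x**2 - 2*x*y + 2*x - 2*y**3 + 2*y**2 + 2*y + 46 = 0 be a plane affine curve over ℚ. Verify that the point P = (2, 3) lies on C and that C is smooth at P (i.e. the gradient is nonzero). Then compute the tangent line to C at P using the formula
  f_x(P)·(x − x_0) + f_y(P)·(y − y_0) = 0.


Tangent line at P: -20*x - 44*y + 172 = 0.

Step 1: f(2, 3) = 0, so P lies on C.
Step 2: partial derivatives
  f_x(x, y) = -6*x**2 + 4*x - 2*y + 2, f_y(x, y) = -2*x - 6*y**2 + 4*y + 2.
  f_x(P) = -20, f_y(P) = -44 (gradient nonzero, so P is smooth).
Step 3: tangent line at P: -20·(x − 2) + -44·(y − 3) = 0.
Expanding: -20*x - 44*y + 172 = 0.


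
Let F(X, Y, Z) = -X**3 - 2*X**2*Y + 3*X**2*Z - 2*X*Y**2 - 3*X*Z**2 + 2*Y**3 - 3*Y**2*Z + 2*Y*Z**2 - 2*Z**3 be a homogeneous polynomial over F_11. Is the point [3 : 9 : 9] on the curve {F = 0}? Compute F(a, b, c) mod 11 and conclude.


F(3,9,9) ≡ 2 (mod 11); P is NOT on the curve.

Evaluate F(3, 9, 9) term-by-term (mod 11).
  -X**3 ↦ -1·27·1·1 = -27
  -2*X**2*Y ↦ -2·9·9·1 = -162
  3*X**2*Z ↦ 3·9·1·9 = 243
  -2*X*Y**2 ↦ -2·3·81·1 = -486
  -3*X*Z**2 ↦ -3·3·1·81 = -729
  2*Y**3 ↦ 2·1·729·1 = 1458
  -3*Y**2*Z ↦ -3·1·81·9 = -2187
  2*Y*Z**2 ↦ 2·1·9·81 = 1458
  -2*Z**3 ↦ -2·1·1·729 = -1458
Sum: F(3, 9, 9) = (-27) + (-162) + (243) + (-486) + (-729) + (1458) + (-2187) + (1458) + (-1458) = -1890.
Reducing mod 11: -1890 ≡ 2 (mod 11).
Since F(a, b, c) ≡ 2 ≠ 0 (mod 11), P does NOT lie on the curve.


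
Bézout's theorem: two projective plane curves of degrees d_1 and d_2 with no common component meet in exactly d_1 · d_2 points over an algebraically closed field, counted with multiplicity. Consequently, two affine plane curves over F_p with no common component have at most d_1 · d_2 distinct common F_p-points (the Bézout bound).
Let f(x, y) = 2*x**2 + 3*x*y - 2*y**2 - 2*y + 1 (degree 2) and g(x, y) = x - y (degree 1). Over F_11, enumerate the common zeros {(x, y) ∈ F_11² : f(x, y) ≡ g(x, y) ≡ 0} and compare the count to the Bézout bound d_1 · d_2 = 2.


Common zeros: {(3, 3), (5, 5)}; count = 2; Bézout bound = 2.

deg(f) = 2, deg(g) = 1, so Bézout bound = 2.
Scan x ∈ F_11. For each x, list the y ∈ F_11 with f(x, y) ≡ 0 and those with g(x, y) ≡ 0 (mod 11); the common zeros in that column are the intersection.
  x = 0: f ≡ 0 at y ∈ {2, 8}; g ≡ 0 at y ∈ {0}; common: ∅.
  x = 1: f ≡ 0 at y ∈ {7, 10}; g ≡ 0 at y ∈ {1}; common: ∅.
  x = 2: f ≡ 0 at y ∈ {1}; g ≡ 0 at y ∈ {2}; common: ∅.
  x = 3: f ≡ 0 at y ∈ {3, 6}; g ≡ 0 at y ∈ {3}; common: {3}.
  x = 4: f ≡ 0 at y ∈ {0, 5}; g ≡ 0 at y ∈ {4}; common: ∅.
  x = 5: f ≡ 0 at y ∈ {5, 7}; g ≡ 0 at y ∈ {5}; common: {5}.
  x = 6: f ≡ 0 at y ∈ {9, 10}; g ≡ 0 at y ∈ {6}; common: ∅.
  x = 7: f ≡ 0 at y ∈ {0, 4}; g ≡ 0 at y ∈ {7}; common: ∅.
  x = 8: f ≡ 0 at y ∈ {2, 9}; g ≡ 0 at y ∈ {8}; common: ∅.
  x = 9: f ≡ 0 at y ∈ {3, 4}; g ≡ 0 at y ∈ {9}; common: ∅.
  x = 10: f ≡ 0 at y ∈ {6, 8}; g ≡ 0 at y ∈ {10}; common: ∅.
Collecting: common zeros = {(3, 3), (5, 5)}, so the count is 2.
Comparison with the Bézout bound: 2 ≤ 2 = deg(f)·deg(g), as expected for curves with no common component (the bound is attained).


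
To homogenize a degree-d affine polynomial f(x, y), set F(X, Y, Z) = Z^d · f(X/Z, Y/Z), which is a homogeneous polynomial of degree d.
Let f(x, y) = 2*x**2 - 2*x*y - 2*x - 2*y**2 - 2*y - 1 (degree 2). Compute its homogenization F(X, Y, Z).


F(X, Y, Z) = 2*X**2 - 2*X*Y - 2*X*Z - 2*Y**2 - 2*Y*Z - Z**2

deg(f) = 2.
Substitute x = X/Z, y = Y/Z into f, then multiply by Z^2.
  monomial 2·x^2·y^0 ↦ 2·X^2·Y^0·Z^0.
  monomial -2·x^1·y^1 ↦ -2·X^1·Y^1·Z^0.
  monomial -2·x^1·y^0 ↦ -2·X^1·Y^0·Z^1.
  monomial -2·x^0·y^2 ↦ -2·X^0·Y^2·Z^0.
  monomial -2·x^0·y^1 ↦ -2·X^0·Y^1·Z^1.
  monomial -1·x^0·y^0 ↦ -1·X^0·Y^0·Z^2.
Collecting: F(X, Y, Z) = 2*X**2 - 2*X*Y - 2*X*Z - 2*Y**2 - 2*Y*Z - Z**2.


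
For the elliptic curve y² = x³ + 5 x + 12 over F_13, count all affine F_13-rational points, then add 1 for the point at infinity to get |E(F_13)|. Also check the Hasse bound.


Affine points = {(0, 5), (0, 8), (2, 2), (2, 11), (7, 0), (10, 3), (10, 10)}; affine count = 7; |E(F_13)| = 8.

Discriminant check: Δ ∝ 4a³ + 27b² = 4·5³ + 27·12² = 4·125 + 27·144 ≡ 7 (mod 13). Nonzero ⇒ E is nonsingular.
For each x ∈ F_13, compute rhs = x³ + 5·x + 12 mod 13, then count y ∈ F_13 with y² ≡ rhs.
  x = 0: rhs = 12, matching y values: 5, 8 (2 points).
  x = 1: rhs = 5, matching y values: none (0 points).
  x = 2: rhs = 4, matching y values: 2, 11 (2 points).
  x = 3: rhs = 2, matching y values: none (0 points).
  x = 4: rhs = 5, matching y values: none (0 points).
  x = 5: rhs = 6, matching y values: none (0 points).
  x = 6: rhs = 11, matching y values: none (0 points).
  x = 7: rhs = 0, matching y values: 0 (1 points).
  x = 8: rhs = 5, matching y values: none (0 points).
  x = 9: rhs = 6, matching y values: none (0 points).
  x = 10: rhs = 9, matching y values: 3, 10 (2 points).
  x = 11: rhs = 7, matching y values: none (0 points).
  x = 12: rhs = 6, matching y values: none (0 points).
Total affine count: 7.
Full point count |E(F_13)| = 7 + 1 = 8.
Hasse bound: |8 − (13+1)| = |-6| = 6 ≤ 2√13 ≈ 7.2111 ✓.


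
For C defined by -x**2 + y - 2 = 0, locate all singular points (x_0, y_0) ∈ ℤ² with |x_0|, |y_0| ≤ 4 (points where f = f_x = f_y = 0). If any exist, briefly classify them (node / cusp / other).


No singular points in the scanned grid; C is smooth there.

Compute partial derivatives:
  f_x = -2*x.
  f_y = 1.
f_y = 1 is a nonzero constant, so f_y never vanishes: no point (x, y) can satisfy f = f_x = f_y = 0. In particular no (x, y) ∈ {−4, ..., 4}² is singular; the curve is smooth.


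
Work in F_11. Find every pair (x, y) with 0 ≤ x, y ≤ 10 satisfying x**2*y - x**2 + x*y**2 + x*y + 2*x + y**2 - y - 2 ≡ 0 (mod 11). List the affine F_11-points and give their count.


Affine F_11-points: {(0, 2), (0, 10), (1, 6), (1, 10), (2, 4), (2, 9), (3, 2), (3, 9), (4, 8), (6, 1), (9, 4), (9, 8), (10, 6)}; count = 13.

For each of the 121 pairs (x, y) ∈ F_11², evaluate f(x, y) mod 11. Record the zeros.
  x = 0: [0↦9, 1↦9, 2↦0, 3↦4, 4↦10, 5↦7, 6↦6, 7↦7, 8↦10, 9↦4, 10↦0]  zeros at y ∈ {2, 10}
  x = 1: [0↦10, 1↦2, 2↦9, 3↦9, 4↦2, 5↦10, 6↦0, 7↦5, 8↦3, 9↦5, 10↦0]  zeros at y ∈ {6, 10}
  x = 2: [0↦9, 1↦6, 2↦9, 3↦7, 4↦0, 5↦10, 6↦4, 7↦4, 8↦10, 9↦0, 10↦7]  zeros at y ∈ {4, 9}
  x = 3: [0↦6, 1↦10, 2↦0, 3↦9, 4↦4, 5↦7, 6↦7, 7↦4, 8↦9, 9↦0, 10↦10]  zeros at y ∈ {2, 9}
  x = 4: [0↦1, 1↦3, 2↦4, 3↦4, 4↦3, 5↦1, 6↦9, 7↦5, 8↦0, 9↦5, 10↦9]  zeros at y ∈ {8}
  x = 5: [0↦5, 1↦7, 2↦10, 3↦3, 4↦8, 5↦3, 6↦10, 7↦7, 8↦5, 9↦4, 10↦4]  zeros at y ∈ ∅
  x = 6: [0↦7, 1↦0, 2↦7, 3↦6, 4↦8, 5↦2, 6↦10, 7↦10, 8↦2, 9↦8, 10↦6]  zeros at y ∈ {1}
  x = 7: [0↦7, 1↦4, 2↦6, 3↦2, 4↦3, 5↦9, 6↦9, 7↦3, 8↦2, 9↦6, 10↦4]  zeros at y ∈ ∅
  x = 8: [0↦5, 1↦8, 2↦7, 3↦2, 4↦4, 5↦2, 6↦7, 7↦8, 8↦5, 9↦9, 10↦9]  zeros at y ∈ ∅
  x = 9: [0↦1, 1↦1, 2↦10, 3↦6, 4↦0, 5↦3, 6↦4, 7↦3, 8↦0, 9↦6, 10↦10]  zeros at y ∈ {4, 8}
  x = 10: [0↦6, 1↦5, 2↦4, 3↦3, 4↦2, 5↦1, 6↦0, 7↦10, 8↦9, 9↦8, 10↦7]  zeros at y ∈ {6}
Collecting zeros: affine points = {(0, 2), (0, 10), (1, 6), (1, 10), (2, 4), (2, 9), (3, 2), (3, 9), (4, 8), (6, 1), (9, 4), (9, 8), (10, 6)}.
Total count |C(F_11)_aff| = 13.


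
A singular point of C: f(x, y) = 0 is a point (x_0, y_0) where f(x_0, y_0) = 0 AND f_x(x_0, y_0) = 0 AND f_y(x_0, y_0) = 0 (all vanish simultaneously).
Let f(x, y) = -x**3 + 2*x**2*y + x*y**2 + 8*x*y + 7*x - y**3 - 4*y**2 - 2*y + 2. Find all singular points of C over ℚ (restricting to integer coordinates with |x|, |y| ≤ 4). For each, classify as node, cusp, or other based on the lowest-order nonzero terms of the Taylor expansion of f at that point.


Singular points: {(-1, -2)}; classification: node.

Compute partial derivatives:
  f_x = -3*x**2 + 4*x*y + y**2 + 8*y + 7.
  f_y = 2*x**2 + 2*x*y + 8*x - 3*y**2 - 8*y - 2.
Scan x_0 ∈ {−4, ..., 4}. For each x_0, f_y(x_0, y) is a polynomial in y; find its integer roots y ∈ {−4, ..., 4}, then test f_x and f at those candidates.
  x = -4: f_y(-4, y) = -3*y**2 - 16*y - 2; no integer root y with |y| ≤ 4.
  x = -3: f_y(-3, y) = -3*y**2 - 14*y - 8; vanishes at y ∈ {-4}. (-3, -4): f_x = 12 ≠ 0.
  x = -2: f_y(-2, y) = -3*y**2 - 12*y - 10; no integer root y with |y| ≤ 4.
  x = -1: f_y(-1, y) = -3*y**2 - 10*y - 8; vanishes at y ∈ {-2}. (-1, -2): f_x = 0, f = 0 — SINGULAR.
  x = 0: f_y(0, y) = -3*y**2 - 8*y - 2; no integer root y with |y| ≤ 4.
  x = 1: f_y(1, y) = -3*y**2 - 6*y + 8; no integer root y with |y| ≤ 4.
  x = 2: f_y(2, y) = -3*y**2 - 4*y + 22; no integer root y with |y| ≤ 4.
  x = 3: f_y(3, y) = -3*y**2 - 2*y + 40; vanishes at y ∈ {-4}. (3, -4): f_x = -84 ≠ 0.
  x = 4: f_y(4, y) = 62 - 3*y**2; no integer root y with |y| ≤ 4.
Only singular point on the grid: (-1, -2).
Classify: substitute x = -1 + u, y = -2 + v and expand: f = -u**3 + 2*u**2*v - u**2 + u*v**2 - v**3 + v**2.
No constant or linear terms (consistent with a singular point). Quadratic part: -u**2 + v**2. Cubic part: -u**3 + 2*u**2*v + u*v**2 - v**3.
The quadratic part v**2 - u**2 = (v − u)(v + u) splits into two distinct linear factors, so there are two distinct tangent lines y − -2 = ±(x − -1) — this is a node (ordinary double point).
Classification: node.


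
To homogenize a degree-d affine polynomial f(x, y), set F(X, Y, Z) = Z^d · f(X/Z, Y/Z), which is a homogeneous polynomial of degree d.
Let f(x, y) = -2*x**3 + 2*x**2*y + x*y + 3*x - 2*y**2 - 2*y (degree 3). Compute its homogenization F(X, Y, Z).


F(X, Y, Z) = -2*X**3 + 2*X**2*Y + X*Y*Z + 3*X*Z**2 - 2*Y**2*Z - 2*Y*Z**2

deg(f) = 3.
Substitute x = X/Z, y = Y/Z into f, then multiply by Z^3.
  monomial -2·x^3·y^0 ↦ -2·X^3·Y^0·Z^0.
  monomial 2·x^2·y^1 ↦ 2·X^2·Y^1·Z^0.
  monomial 1·x^1·y^1 ↦ 1·X^1·Y^1·Z^1.
  monomial 3·x^1·y^0 ↦ 3·X^1·Y^0·Z^2.
  monomial -2·x^0·y^2 ↦ -2·X^0·Y^2·Z^1.
  monomial -2·x^0·y^1 ↦ -2·X^0·Y^1·Z^2.
Collecting: F(X, Y, Z) = -2*X**3 + 2*X**2*Y + X*Y*Z + 3*X*Z**2 - 2*Y**2*Z - 2*Y*Z**2.


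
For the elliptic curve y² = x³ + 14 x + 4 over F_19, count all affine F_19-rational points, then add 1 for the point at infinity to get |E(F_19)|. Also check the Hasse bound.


Affine points = {(0, 2), (0, 17), (1, 0), (3, 4), (3, 15), (5, 3), (5, 16), (6, 0), (8, 1), (8, 18), (9, 2), (9, 17), (10, 2), (10, 17), (11, 8), (11, 11), (12, 0), (15, 6), (15, 13), (16, 7), (16, 12), (17, 5), (17, 14)}; affine count = 23; |E(F_19)| = 24.

Discriminant check: Δ ∝ 4a³ + 27b² = 4·14³ + 27·4² = 4·2744 + 27·16 ≡ 8 (mod 19). Nonzero ⇒ E is nonsingular.
For each x ∈ F_19, compute rhs = x³ + 14·x + 4 mod 19, then count y ∈ F_19 with y² ≡ rhs.
  x = 0: rhs = 4, matching y values: 2, 17 (2 points).
  x = 1: rhs = 0, matching y values: 0 (1 points).
  x = 2: rhs = 2, matching y values: none (0 points).
  x = 3: rhs = 16, matching y values: 4, 15 (2 points).
  x = 4: rhs = 10, matching y values: none (0 points).
  x = 5: rhs = 9, matching y values: 3, 16 (2 points).
  x = 6: rhs = 0, matching y values: 0 (1 points).
  x = 7: rhs = 8, matching y values: none (0 points).
  x = 8: rhs = 1, matching y values: 1, 18 (2 points).
  x = 9: rhs = 4, matching y values: 2, 17 (2 points).
  x = 10: rhs = 4, matching y values: 2, 17 (2 points).
  x = 11: rhs = 7, matching y values: 8, 11 (2 points).
  x = 12: rhs = 0, matching y values: 0 (1 points).
  x = 13: rhs = 8, matching y values: none (0 points).
  x = 14: rhs = 18, matching y values: none (0 points).
  x = 15: rhs = 17, matching y values: 6, 13 (2 points).
  x = 16: rhs = 11, matching y values: 7, 12 (2 points).
  x = 17: rhs = 6, matching y values: 5, 14 (2 points).
  x = 18: rhs = 8, matching y values: none (0 points).
Total affine count: 23.
Full point count |E(F_19)| = 23 + 1 = 24.
Hasse bound: |24 − (19+1)| = |4| = 4 ≤ 2√19 ≈ 8.7178 ✓.


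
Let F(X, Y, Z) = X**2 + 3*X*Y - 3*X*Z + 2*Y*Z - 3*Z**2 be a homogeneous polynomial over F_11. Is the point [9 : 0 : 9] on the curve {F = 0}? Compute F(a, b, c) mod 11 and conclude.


F(9,0,9) ≡ 2 (mod 11); P is NOT on the curve.

Evaluate F(9, 0, 9) term-by-term (mod 11).
  X**2 ↦ 1·81·1·1 = 81
  3*X*Y ↦ 3·9·0·1 = 0
  -3*X*Z ↦ -3·9·1·9 = -243
  2*Y*Z ↦ 2·1·0·9 = 0
  -3*Z**2 ↦ -3·1·1·81 = -243
Sum: F(9, 0, 9) = (81) + (0) + (-243) + (0) + (-243) = -405.
Reducing mod 11: -405 ≡ 2 (mod 11).
Since F(a, b, c) ≡ 2 ≠ 0 (mod 11), P does NOT lie on the curve.


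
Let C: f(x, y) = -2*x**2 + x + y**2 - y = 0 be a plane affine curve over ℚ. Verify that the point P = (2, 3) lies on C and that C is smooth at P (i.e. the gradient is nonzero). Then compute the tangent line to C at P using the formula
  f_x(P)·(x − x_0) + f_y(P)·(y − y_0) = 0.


Tangent line at P: -7*x + 5*y - 1 = 0.

Step 1: f(2, 3) = 0, so P lies on C.
Step 2: partial derivatives
  f_x(x, y) = 1 - 4*x, f_y(x, y) = 2*y - 1.
  f_x(P) = -7, f_y(P) = 5 (gradient nonzero, so P is smooth).
Step 3: tangent line at P: -7·(x − 2) + 5·(y − 3) = 0.
Expanding: -7*x + 5*y - 1 = 0.


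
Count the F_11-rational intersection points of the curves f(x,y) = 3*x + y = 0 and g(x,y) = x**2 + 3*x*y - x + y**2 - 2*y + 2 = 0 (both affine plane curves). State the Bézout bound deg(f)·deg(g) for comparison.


Common zeros: ∅; count = 0; Bézout bound = 2.

deg(f) = 1, deg(g) = 2, so Bézout bound = 2.
Scan x ∈ F_11. For each x, list the y ∈ F_11 with f(x, y) ≡ 0 and those with g(x, y) ≡ 0 (mod 11); the common zeros in that column are the intersection.
  x = 0: f ≡ 0 at y ∈ {0}; g ≡ 0 at y ∈ ∅; common: ∅.
  x = 1: f ≡ 0 at y ∈ {8}; g ≡ 0 at y ∈ {4, 6}; common: ∅.
  x = 2: f ≡ 0 at y ∈ {5}; g ≡ 0 at y ∈ {9}; common: ∅.
  x = 3: f ≡ 0 at y ∈ {2}; g ≡ 0 at y ∈ ∅; common: ∅.
  x = 4: f ≡ 0 at y ∈ {10}; g ≡ 0 at y ∈ {6}; common: ∅.
  x = 5: f ≡ 0 at y ∈ {7}; g ≡ 0 at y ∈ {0, 9}; common: ∅.
  x = 6: f ≡ 0 at y ∈ {4}; g ≡ 0 at y ∈ ∅; common: ∅.
  x = 7: f ≡ 0 at y ∈ {1}; g ≡ 0 at y ∈ {0, 3}; common: ∅.
  x = 8: f ≡ 0 at y ∈ {9}; g ≡ 0 at y ∈ ∅; common: ∅.
  x = 9: f ≡ 0 at y ∈ {6}; g ≡ 0 at y ∈ ∅; common: ∅.
  x = 10: f ≡ 0 at y ∈ {3}; g ≡ 0 at y ∈ {1, 4}; common: ∅.
Collecting: common zeros = ∅, so the count is 0.
Comparison with the Bézout bound: 0 ≤ 2 = deg(f)·deg(g), as expected for curves with no common component (the affine F_11-count falls short of the bound because intersections may lie at infinity, over extension fields, or carry multiplicity).


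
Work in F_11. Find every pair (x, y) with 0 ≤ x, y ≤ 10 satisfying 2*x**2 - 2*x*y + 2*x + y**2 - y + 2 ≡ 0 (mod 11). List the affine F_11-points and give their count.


Affine F_11-points: {(0, 5), (0, 7), (3, 9), (4, 4), (4, 5), (5, 2), (5, 9), (6, 6), (6, 7), (7, 2), (10, 4), (10, 6)}; count = 12.

For each of the 121 pairs (x, y) ∈ F_11², evaluate f(x, y) mod 11. Record the zeros.
  x = 0: [0↦2, 1↦2, 2↦4, 3↦8, 4↦3, 5↦0, 6↦10, 7↦0, 8↦3, 9↦8, 10↦4]  zeros at y ∈ {5, 7}
  x = 1: [0↦6, 1↦4, 2↦4, 3↦6, 4↦10, 5↦5, 6↦2, 7↦1, 8↦2, 9↦5, 10↦10]  zeros at y ∈ ∅
  x = 2: [0↦3, 1↦10, 2↦8, 3↦8, 4↦10, 5↦3, 6↦9, 7↦6, 8↦5, 9↦6, 10↦9]  zeros at y ∈ ∅
  x = 3: [0↦4, 1↦9, 2↦5, 3↦3, 4↦3, 5↦5, 6↦9, 7↦4, 8↦1, 9↦0, 10↦1]  zeros at y ∈ {9}
  x = 4: [0↦9, 1↦1, 2↦6, 3↦2, 4↦0, 5↦0, 6↦2, 7↦6, 8↦1, 9↦9, 10↦8]  zeros at y ∈ {4, 5}
  x = 5: [0↦7, 1↦8, 2↦0, 3↦5, 4↦1, 5↦10, 6↦10, 7↦1, 8↦5, 9↦0, 10↦8]  zeros at y ∈ {2, 9}
  x = 6: [0↦9, 1↦8, 2↦9, 3↦1, 4↦6, 5↦2, 6↦0, 7↦0, 8↦2, 9↦6, 10↦1]  zeros at y ∈ {6, 7}
  x = 7: [0↦4, 1↦1, 2↦0, 3↦1, 4↦4, 5↦9, 6↦5, 7↦3, 8↦3, 9↦5, 10↦9]  zeros at y ∈ {2}
  x = 8: [0↦3, 1↦9, 2↦6, 3↦5, 4↦6, 5↦9, 6↦3, 7↦10, 8↦8, 9↦8, 10↦10]  zeros at y ∈ ∅
  x = 9: [0↦6, 1↦10, 2↦5, 3↦2, 4↦1, 5↦2, 6↦5, 7↦10, 8↦6, 9↦4, 10↦4]  zeros at y ∈ ∅
  x = 10: [0↦2, 1↦4, 2↦8, 3↦3, 4↦0, 5↦10, 6↦0, 7↦3, 8↦8, 9↦4, 10↦2]  zeros at y ∈ {4, 6}
Collecting zeros: affine points = {(0, 5), (0, 7), (3, 9), (4, 4), (4, 5), (5, 2), (5, 9), (6, 6), (6, 7), (7, 2), (10, 4), (10, 6)}.
Total count |C(F_11)_aff| = 12.


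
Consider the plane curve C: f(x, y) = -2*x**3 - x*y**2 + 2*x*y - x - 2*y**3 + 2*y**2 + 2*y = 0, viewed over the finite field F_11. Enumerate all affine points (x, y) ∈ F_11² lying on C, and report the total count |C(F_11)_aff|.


Affine F_11-points: {(0, 0), (0, 4), (0, 8), (1, 1), (1, 4), (2, 2), (2, 10), (4, 0), (5, 8), (5, 9), (6, 8), (7, 0), (8, 5), (10, 4)}; count = 14.

For each of the 121 pairs (x, y) ∈ F_11², evaluate f(x, y) mod 11. Record the zeros.
  x = 0: [0↦0, 1↦2, 2↦7, 3↦3, 4↦0, 5↦8, 6↦4, 7↦9, 8↦0, 9↦9, 10↦2]  zeros at y ∈ {0, 4, 8}
  x = 1: [0↦8, 1↦0, 2↦4, 3↦8, 4↦0, 5↦1, 6↦10, 7↦4, 8↦4, 9↦9, 10↦7]  zeros at y ∈ {1, 4}
  x = 2: [0↦4, 1↦8, 2↦0, 3↦1, 4↦10, 5↦4, 6↦4, 7↦9, 8↦7, 9↦8, 10↦0]  zeros at y ∈ {2, 10}
  x = 3: [0↦9, 1↦3, 2↦5, 3↦3, 4↦7, 5↦5, 6↦7, 7↦1, 8↦8, 9↦5, 10↦2]  zeros at y ∈ ∅
  x = 4: [0↦0, 1↦6, 2↦7, 3↦2, 4↦1, 5↦3, 6↦7, 7↦1, 8↦6, 9↦10, 10↦1]  zeros at y ∈ {0}
  x = 5: [0↦9, 1↦5, 2↦5, 3↦8, 4↦2, 5↦8, 6↦3, 7↦8, 8↦0, 9↦0, 10↦7]  zeros at y ∈ {8, 9}
  x = 6: [0↦2, 1↦10, 2↦9, 3↦9, 4↦9, 5↦8, 6↦5, 7↦10, 8↦0, 9↦7, 10↦8]  zeros at y ∈ {8}
  x = 7: [0↦0, 1↦9, 2↦7, 3↦4, 4↦10, 5↦2, 6↦1, 7↦6, 8↦5, 9↦8, 10↦3]  zeros at y ∈ {0}
  x = 8: [0↦2, 1↦1, 2↦9, 3↦3, 4↦4, 5↦0, 6↦1, 7↦6, 8↦3, 9↦2, 10↦2]  zeros at y ∈ {5}
  x = 9: [0↦7, 1↦7, 2↦3, 3↦5, 4↦1, 5↦1, 6↦4, 7↦9, 8↦4, 9↦10, 10↦4]  zeros at y ∈ ∅
  x = 10: [0↦3, 1↦4, 2↦10, 3↦9, 4↦0, 5↦4, 6↦9, 7↦3, 8↦7, 9↦9, 10↦8]  zeros at y ∈ {4}
Collecting zeros: affine points = {(0, 0), (0, 4), (0, 8), (1, 1), (1, 4), (2, 2), (2, 10), (4, 0), (5, 8), (5, 9), (6, 8), (7, 0), (8, 5), (10, 4)}.
Total count |C(F_11)_aff| = 14.


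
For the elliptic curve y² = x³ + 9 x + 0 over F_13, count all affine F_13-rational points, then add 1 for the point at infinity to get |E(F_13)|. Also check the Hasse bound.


Affine points = {(0, 0), (1, 6), (1, 7), (2, 0), (4, 3), (4, 10), (5, 1), (5, 12), (6, 6), (6, 7), (7, 4), (7, 9), (8, 5), (8, 8), (9, 2), (9, 11), (11, 0), (12, 4), (12, 9)}; affine count = 19; |E(F_13)| = 20.

Discriminant check: Δ ∝ 4a³ + 27b² = 4·9³ + 27·0² = 4·729 + 27·0 ≡ 4 (mod 13). Nonzero ⇒ E is nonsingular.
For each x ∈ F_13, compute rhs = x³ + 9·x + 0 mod 13, then count y ∈ F_13 with y² ≡ rhs.
  x = 0: rhs = 0, matching y values: 0 (1 points).
  x = 1: rhs = 10, matching y values: 6, 7 (2 points).
  x = 2: rhs = 0, matching y values: 0 (1 points).
  x = 3: rhs = 2, matching y values: none (0 points).
  x = 4: rhs = 9, matching y values: 3, 10 (2 points).
  x = 5: rhs = 1, matching y values: 1, 12 (2 points).
  x = 6: rhs = 10, matching y values: 6, 7 (2 points).
  x = 7: rhs = 3, matching y values: 4, 9 (2 points).
  x = 8: rhs = 12, matching y values: 5, 8 (2 points).
  x = 9: rhs = 4, matching y values: 2, 11 (2 points).
  x = 10: rhs = 11, matching y values: none (0 points).
  x = 11: rhs = 0, matching y values: 0 (1 points).
  x = 12: rhs = 3, matching y values: 4, 9 (2 points).
Total affine count: 19.
Full point count |E(F_13)| = 19 + 1 = 20.
Hasse bound: |20 − (13+1)| = |6| = 6 ≤ 2√13 ≈ 7.2111 ✓.
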